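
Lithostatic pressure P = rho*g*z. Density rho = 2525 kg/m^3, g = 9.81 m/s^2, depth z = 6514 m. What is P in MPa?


P = rho * g * z / 1e6
= 2525 * 9.81 * 6514 / 1e6
= 161353408.5 / 1e6
= 161.3534 MPa

161.3534


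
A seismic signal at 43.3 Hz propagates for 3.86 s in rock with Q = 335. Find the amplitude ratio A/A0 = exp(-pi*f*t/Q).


pi*f*t/Q = pi*43.3*3.86/335 = 1.567402
A/A0 = exp(-1.567402) = 0.208586

0.208586


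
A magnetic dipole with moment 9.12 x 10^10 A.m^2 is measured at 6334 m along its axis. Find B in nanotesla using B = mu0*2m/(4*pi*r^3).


m = 9.12 x 10^10 = 91200000000 A.m^2
2m = 182400000000 A.m^2
r^3 = 6334^3 = 254117267704
B = (4pi*10^-7) * 182400000000 / (4*pi * 254117267704) * 1e9
= 229210.600006 / 3193331765476.79 * 1e9
= 71.7779 nT

71.7779


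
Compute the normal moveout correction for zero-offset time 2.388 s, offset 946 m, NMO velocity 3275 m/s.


x/Vnmo = 946/3275 = 0.288855
(x/Vnmo)^2 = 0.083437
t0^2 = 5.702544
sqrt(5.702544 + 0.083437) = 2.405407
dt = 2.405407 - 2.388 = 0.017407

0.017407


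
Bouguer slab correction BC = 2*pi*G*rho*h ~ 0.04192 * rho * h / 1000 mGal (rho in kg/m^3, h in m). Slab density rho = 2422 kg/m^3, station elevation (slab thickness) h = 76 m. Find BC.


BC = 0.04192 * rho * h / 1000
= 0.04192 * 2422 * 76 / 1000
= 7.7163 mGal

7.7163


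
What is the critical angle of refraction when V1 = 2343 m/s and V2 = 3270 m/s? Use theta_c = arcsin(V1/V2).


V1/V2 = 2343/3270 = 0.716514
theta_c = arcsin(0.716514) = 45.7674 degrees

45.7674


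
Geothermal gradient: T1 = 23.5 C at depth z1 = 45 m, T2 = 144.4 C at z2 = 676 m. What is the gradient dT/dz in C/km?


dT = 144.4 - 23.5 = 120.9 C
dz = 676 - 45 = 631 m
gradient = dT/dz * 1000 = 120.9/631 * 1000 = 191.6006 C/km

191.6006


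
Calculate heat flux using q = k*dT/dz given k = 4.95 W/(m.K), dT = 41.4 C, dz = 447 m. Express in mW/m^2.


q = k * dT / dz * 1000
= 4.95 * 41.4 / 447 * 1000
= 0.458456 * 1000
= 458.4564 mW/m^2

458.4564


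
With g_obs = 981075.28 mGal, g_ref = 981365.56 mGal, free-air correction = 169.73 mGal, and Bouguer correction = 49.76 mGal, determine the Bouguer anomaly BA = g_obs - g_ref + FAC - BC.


BA = g_obs - g_ref + FAC - BC
= 981075.28 - 981365.56 + 169.73 - 49.76
= -170.31 mGal

-170.31


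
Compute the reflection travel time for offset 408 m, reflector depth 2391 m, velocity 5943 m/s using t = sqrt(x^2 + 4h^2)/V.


x^2 + 4h^2 = 408^2 + 4*2391^2 = 166464 + 22867524 = 23033988
sqrt(23033988) = 4799.3737
t = 4799.3737 / 5943 = 0.8076 s

0.8076


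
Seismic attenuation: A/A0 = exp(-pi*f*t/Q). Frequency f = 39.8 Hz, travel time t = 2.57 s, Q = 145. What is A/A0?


pi*f*t/Q = pi*39.8*2.57/145 = 2.216144
A/A0 = exp(-2.216144) = 0.109029

0.109029


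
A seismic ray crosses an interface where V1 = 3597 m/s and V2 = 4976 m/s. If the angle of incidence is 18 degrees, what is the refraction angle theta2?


sin(theta1) = sin(18 deg) = 0.309017
sin(theta2) = V2/V1 * sin(theta1) = 4976/3597 * 0.309017 = 0.427486
theta2 = arcsin(0.427486) = 25.3081 degrees

25.3081


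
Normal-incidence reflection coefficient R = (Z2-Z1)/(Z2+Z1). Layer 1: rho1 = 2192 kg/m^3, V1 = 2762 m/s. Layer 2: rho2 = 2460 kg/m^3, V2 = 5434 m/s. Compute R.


Z1 = 2192 * 2762 = 6054304
Z2 = 2460 * 5434 = 13367640
R = (13367640 - 6054304) / (13367640 + 6054304) = 7313336 / 19421944 = 0.3766

0.3766


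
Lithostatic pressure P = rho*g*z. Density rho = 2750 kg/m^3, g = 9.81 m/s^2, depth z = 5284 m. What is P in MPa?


P = rho * g * z / 1e6
= 2750 * 9.81 * 5284 / 1e6
= 142549110.0 / 1e6
= 142.5491 MPa

142.5491


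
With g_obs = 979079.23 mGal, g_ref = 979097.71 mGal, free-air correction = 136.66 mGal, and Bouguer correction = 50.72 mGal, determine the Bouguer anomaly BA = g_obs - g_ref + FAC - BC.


BA = g_obs - g_ref + FAC - BC
= 979079.23 - 979097.71 + 136.66 - 50.72
= 67.46 mGal

67.46


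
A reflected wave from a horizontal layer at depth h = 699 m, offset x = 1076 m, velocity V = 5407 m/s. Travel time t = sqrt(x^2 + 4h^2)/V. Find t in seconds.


x^2 + 4h^2 = 1076^2 + 4*699^2 = 1157776 + 1954404 = 3112180
sqrt(3112180) = 1764.1372
t = 1764.1372 / 5407 = 0.3263 s

0.3263


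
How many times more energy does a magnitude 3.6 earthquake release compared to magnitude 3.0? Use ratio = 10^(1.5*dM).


M2 - M1 = 3.6 - 3.0 = 0.6
1.5 * 0.6 = 0.9
ratio = 10^0.9 = 7.94

7.94


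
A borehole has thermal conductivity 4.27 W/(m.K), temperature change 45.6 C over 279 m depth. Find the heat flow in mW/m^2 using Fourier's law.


q = k * dT / dz * 1000
= 4.27 * 45.6 / 279 * 1000
= 0.697892 * 1000
= 697.8925 mW/m^2

697.8925


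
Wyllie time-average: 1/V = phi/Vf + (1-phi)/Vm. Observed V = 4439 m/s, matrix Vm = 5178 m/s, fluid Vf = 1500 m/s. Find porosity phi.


1/V - 1/Vm = 1/4439 - 1/5178 = 3.215e-05
1/Vf - 1/Vm = 1/1500 - 1/5178 = 0.00047354
phi = 3.215e-05 / 0.00047354 = 0.0679

0.0679


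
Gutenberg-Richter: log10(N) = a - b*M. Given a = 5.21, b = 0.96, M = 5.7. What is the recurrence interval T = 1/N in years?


log10(N) = 5.21 - 0.96*5.7 = -0.262
N = 10^-0.262 = 0.547016
T = 1/N = 1/0.547016 = 1.8281 years

1.8281


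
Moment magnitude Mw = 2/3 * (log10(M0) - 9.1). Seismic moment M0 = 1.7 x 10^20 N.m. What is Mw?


log10(M0) = log10(1.7 x 10^20) = 20.2304
Mw = 2/3 * (20.2304 - 9.1)
= 2/3 * 11.1304
= 7.42

7.42


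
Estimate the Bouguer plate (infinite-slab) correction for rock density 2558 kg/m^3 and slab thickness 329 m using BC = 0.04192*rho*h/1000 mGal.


BC = 0.04192 * rho * h / 1000
= 0.04192 * 2558 * 329 / 1000
= 35.2791 mGal

35.2791


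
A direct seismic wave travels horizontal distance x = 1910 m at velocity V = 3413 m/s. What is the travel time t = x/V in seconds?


t = x / V
= 1910 / 3413
= 0.5596 s

0.5596


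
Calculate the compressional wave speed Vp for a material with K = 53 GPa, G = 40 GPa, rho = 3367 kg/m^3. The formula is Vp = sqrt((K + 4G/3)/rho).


First compute the effective modulus:
K + 4G/3 = 53e9 + 4*40e9/3 = 106333333333.33 Pa
Then divide by density:
106333333333.33 / 3367 = 31581031.581 Pa/(kg/m^3)
Take the square root:
Vp = sqrt(31581031.581) = 5619.7 m/s

5619.7


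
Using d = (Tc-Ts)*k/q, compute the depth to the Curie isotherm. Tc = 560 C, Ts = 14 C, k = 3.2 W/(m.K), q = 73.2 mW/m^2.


T_Curie - T_surf = 560 - 14 = 546 C
Convert q to W/m^2: 73.2 mW/m^2 = 0.0732 W/m^2
d = 546 * 3.2 / 0.0732 = 23868.85 m

23868.85


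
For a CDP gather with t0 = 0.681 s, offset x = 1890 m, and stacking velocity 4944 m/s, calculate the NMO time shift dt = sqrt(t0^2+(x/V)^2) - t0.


x/Vnmo = 1890/4944 = 0.382282
(x/Vnmo)^2 = 0.146139
t0^2 = 0.463761
sqrt(0.463761 + 0.146139) = 0.780961
dt = 0.780961 - 0.681 = 0.099961

0.099961


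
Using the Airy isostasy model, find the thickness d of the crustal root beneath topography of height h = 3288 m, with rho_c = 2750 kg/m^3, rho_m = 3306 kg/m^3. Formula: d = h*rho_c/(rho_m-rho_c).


rho_m - rho_c = 3306 - 2750 = 556
d = 3288 * 2750 / 556
= 9042000 / 556
= 16262.59 m

16262.59


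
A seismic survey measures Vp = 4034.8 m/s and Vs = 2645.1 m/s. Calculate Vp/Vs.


Vp/Vs = 4034.8 / 2645.1
= 1.5254

1.5254


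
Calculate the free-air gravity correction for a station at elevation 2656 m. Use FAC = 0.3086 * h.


FAC = 0.3086 * h
= 0.3086 * 2656
= 819.6416 mGal

819.6416


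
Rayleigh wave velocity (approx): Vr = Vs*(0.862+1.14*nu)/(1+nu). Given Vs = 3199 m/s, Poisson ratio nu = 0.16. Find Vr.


Numerator factor = 0.862 + 1.14*0.16 = 1.0444
Denominator = 1 + 0.16 = 1.16
Vr = 3199 * 1.0444 / 1.16 = 2880.2 m/s

2880.2


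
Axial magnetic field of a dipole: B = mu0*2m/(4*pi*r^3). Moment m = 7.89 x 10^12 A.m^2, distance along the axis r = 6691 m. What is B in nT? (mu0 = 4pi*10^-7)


m = 7.89 x 10^12 = 7890000000000 A.m^2
2m = 15780000000000 A.m^2
r^3 = 6691^3 = 299552597371
B = (4pi*10^-7) * 15780000000000 / (4*pi * 299552597371) * 1e9
= 19829732.829459 / 3764288957057.9 * 1e9
= 5267.8562 nT

5267.8562


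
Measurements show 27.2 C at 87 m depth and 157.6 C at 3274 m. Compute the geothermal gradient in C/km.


dT = 157.6 - 27.2 = 130.4 C
dz = 3274 - 87 = 3187 m
gradient = dT/dz * 1000 = 130.4/3187 * 1000 = 40.9162 C/km

40.9162


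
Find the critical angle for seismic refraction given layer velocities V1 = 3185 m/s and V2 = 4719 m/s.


V1/V2 = 3185/4719 = 0.674931
theta_c = arcsin(0.674931) = 42.4488 degrees

42.4488


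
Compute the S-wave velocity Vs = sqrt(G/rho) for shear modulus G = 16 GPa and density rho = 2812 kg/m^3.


Convert G to Pa: G = 16e9 Pa
Compute G/rho = 16e9 / 2812 = 5689900.4267
Vs = sqrt(5689900.4267) = 2385.35 m/s

2385.35


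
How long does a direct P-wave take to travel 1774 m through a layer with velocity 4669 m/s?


t = x / V
= 1774 / 4669
= 0.38 s

0.38


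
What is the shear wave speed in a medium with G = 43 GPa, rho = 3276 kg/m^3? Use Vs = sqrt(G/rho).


Convert G to Pa: G = 43e9 Pa
Compute G/rho = 43e9 / 3276 = 13125763.1258
Vs = sqrt(13125763.1258) = 3622.95 m/s

3622.95


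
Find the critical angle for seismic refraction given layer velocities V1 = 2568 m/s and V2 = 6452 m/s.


V1/V2 = 2568/6452 = 0.398016
theta_c = arcsin(0.398016) = 23.4542 degrees

23.4542


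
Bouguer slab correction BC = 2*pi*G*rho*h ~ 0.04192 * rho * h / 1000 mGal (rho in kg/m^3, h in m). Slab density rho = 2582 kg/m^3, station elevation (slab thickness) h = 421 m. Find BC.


BC = 0.04192 * rho * h / 1000
= 0.04192 * 2582 * 421 / 1000
= 45.568 mGal

45.568


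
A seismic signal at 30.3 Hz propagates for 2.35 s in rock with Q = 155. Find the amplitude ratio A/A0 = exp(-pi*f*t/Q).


pi*f*t/Q = pi*30.3*2.35/155 = 1.443207
A/A0 = exp(-1.443207) = 0.236169

0.236169


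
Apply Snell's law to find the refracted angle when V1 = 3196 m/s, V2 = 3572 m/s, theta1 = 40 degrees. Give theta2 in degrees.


sin(theta1) = sin(40 deg) = 0.642788
sin(theta2) = V2/V1 * sin(theta1) = 3572/3196 * 0.642788 = 0.71841
theta2 = arcsin(0.71841) = 45.9233 degrees

45.9233


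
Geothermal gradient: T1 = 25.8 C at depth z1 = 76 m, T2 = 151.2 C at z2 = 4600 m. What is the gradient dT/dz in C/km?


dT = 151.2 - 25.8 = 125.4 C
dz = 4600 - 76 = 4524 m
gradient = dT/dz * 1000 = 125.4/4524 * 1000 = 27.7188 C/km

27.7188


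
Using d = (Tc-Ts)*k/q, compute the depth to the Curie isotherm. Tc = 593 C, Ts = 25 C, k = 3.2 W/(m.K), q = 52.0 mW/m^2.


T_Curie - T_surf = 593 - 25 = 568 C
Convert q to W/m^2: 52.0 mW/m^2 = 0.052 W/m^2
d = 568 * 3.2 / 0.052 = 34953.85 m

34953.85


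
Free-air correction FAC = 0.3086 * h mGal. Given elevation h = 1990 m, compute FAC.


FAC = 0.3086 * h
= 0.3086 * 1990
= 614.114 mGal

614.114


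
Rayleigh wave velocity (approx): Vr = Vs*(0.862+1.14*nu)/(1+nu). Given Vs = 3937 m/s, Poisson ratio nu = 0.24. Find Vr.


Numerator factor = 0.862 + 1.14*0.24 = 1.1356
Denominator = 1 + 0.24 = 1.24
Vr = 3937 * 1.1356 / 1.24 = 3605.53 m/s

3605.53


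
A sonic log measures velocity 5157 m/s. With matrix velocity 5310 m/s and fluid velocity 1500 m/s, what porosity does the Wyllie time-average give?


1/V - 1/Vm = 1/5157 - 1/5310 = 5.59e-06
1/Vf - 1/Vm = 1/1500 - 1/5310 = 0.00047834
phi = 5.59e-06 / 0.00047834 = 0.0117

0.0117


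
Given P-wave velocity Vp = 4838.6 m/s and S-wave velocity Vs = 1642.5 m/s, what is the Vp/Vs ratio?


Vp/Vs = 4838.6 / 1642.5
= 2.9459

2.9459


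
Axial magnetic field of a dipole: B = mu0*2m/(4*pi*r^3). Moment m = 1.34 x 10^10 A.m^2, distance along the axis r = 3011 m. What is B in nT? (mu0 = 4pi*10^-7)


m = 1.34 x 10^10 = 13400000000 A.m^2
2m = 26800000000 A.m^2
r^3 = 3011^3 = 27298090331
B = (4pi*10^-7) * 26800000000 / (4*pi * 27298090331) * 1e9
= 33677.873246 / 343037920163.6 * 1e9
= 98.1754 nT

98.1754


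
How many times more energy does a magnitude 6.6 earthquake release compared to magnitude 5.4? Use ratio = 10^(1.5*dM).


M2 - M1 = 6.6 - 5.4 = 1.2
1.5 * 1.2 = 1.8
ratio = 10^1.8 = 63.1

63.1


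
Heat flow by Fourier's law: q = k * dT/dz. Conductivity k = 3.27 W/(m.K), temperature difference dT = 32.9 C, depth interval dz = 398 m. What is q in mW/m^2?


q = k * dT / dz * 1000
= 3.27 * 32.9 / 398 * 1000
= 0.270309 * 1000
= 270.309 mW/m^2

270.309


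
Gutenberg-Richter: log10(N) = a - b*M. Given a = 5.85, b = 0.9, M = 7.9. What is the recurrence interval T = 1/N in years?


log10(N) = 5.85 - 0.9*7.9 = -1.26
N = 10^-1.26 = 0.054954
T = 1/N = 1/0.054954 = 18.197 years

18.197


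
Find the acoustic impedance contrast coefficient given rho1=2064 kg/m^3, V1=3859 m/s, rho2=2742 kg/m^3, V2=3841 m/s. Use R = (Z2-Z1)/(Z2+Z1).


Z1 = 2064 * 3859 = 7964976
Z2 = 2742 * 3841 = 10532022
R = (10532022 - 7964976) / (10532022 + 7964976) = 2567046 / 18496998 = 0.1388

0.1388


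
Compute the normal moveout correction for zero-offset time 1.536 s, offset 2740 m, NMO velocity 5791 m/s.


x/Vnmo = 2740/5791 = 0.473148
(x/Vnmo)^2 = 0.223869
t0^2 = 2.359296
sqrt(2.359296 + 0.223869) = 1.607223
dt = 1.607223 - 1.536 = 0.071223

0.071223


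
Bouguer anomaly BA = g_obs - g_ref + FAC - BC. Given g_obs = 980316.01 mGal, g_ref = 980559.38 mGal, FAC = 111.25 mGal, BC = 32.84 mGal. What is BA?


BA = g_obs - g_ref + FAC - BC
= 980316.01 - 980559.38 + 111.25 - 32.84
= -164.96 mGal

-164.96


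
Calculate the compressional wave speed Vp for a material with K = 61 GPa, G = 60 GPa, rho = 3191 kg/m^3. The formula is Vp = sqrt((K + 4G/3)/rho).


First compute the effective modulus:
K + 4G/3 = 61e9 + 4*60e9/3 = 141000000000.0 Pa
Then divide by density:
141000000000.0 / 3191 = 44186775.3055 Pa/(kg/m^3)
Take the square root:
Vp = sqrt(44186775.3055) = 6647.31 m/s

6647.31


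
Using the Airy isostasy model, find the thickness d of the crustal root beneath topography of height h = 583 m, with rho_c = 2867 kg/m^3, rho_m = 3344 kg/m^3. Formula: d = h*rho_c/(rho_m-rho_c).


rho_m - rho_c = 3344 - 2867 = 477
d = 583 * 2867 / 477
= 1671461 / 477
= 3504.11 m

3504.11


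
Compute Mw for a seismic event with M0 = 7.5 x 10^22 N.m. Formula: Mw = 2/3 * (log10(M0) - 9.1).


log10(M0) = log10(7.5 x 10^22) = 22.8751
Mw = 2/3 * (22.8751 - 9.1)
= 2/3 * 13.7751
= 9.18

9.18


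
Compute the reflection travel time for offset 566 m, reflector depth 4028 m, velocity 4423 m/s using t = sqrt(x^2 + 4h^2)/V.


x^2 + 4h^2 = 566^2 + 4*4028^2 = 320356 + 64899136 = 65219492
sqrt(65219492) = 8075.8586
t = 8075.8586 / 4423 = 1.8259 s

1.8259


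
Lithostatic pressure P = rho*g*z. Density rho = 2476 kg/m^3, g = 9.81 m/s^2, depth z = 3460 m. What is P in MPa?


P = rho * g * z / 1e6
= 2476 * 9.81 * 3460 / 1e6
= 84041877.6 / 1e6
= 84.0419 MPa

84.0419


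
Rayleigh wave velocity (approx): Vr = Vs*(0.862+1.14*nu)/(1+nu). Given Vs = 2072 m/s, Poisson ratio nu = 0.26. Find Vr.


Numerator factor = 0.862 + 1.14*0.26 = 1.1584
Denominator = 1 + 0.26 = 1.26
Vr = 2072 * 1.1584 / 1.26 = 1904.92 m/s

1904.92


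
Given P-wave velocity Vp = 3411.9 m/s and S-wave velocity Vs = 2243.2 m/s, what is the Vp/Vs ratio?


Vp/Vs = 3411.9 / 2243.2
= 1.521

1.521


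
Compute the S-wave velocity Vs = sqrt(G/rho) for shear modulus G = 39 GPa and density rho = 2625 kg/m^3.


Convert G to Pa: G = 39e9 Pa
Compute G/rho = 39e9 / 2625 = 14857142.8571
Vs = sqrt(14857142.8571) = 3854.5 m/s

3854.5


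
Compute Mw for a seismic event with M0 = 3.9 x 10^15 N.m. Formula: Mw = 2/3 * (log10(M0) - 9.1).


log10(M0) = log10(3.9 x 10^15) = 15.5911
Mw = 2/3 * (15.5911 - 9.1)
= 2/3 * 6.4911
= 4.33

4.33


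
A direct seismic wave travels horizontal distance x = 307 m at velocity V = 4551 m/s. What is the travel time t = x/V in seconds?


t = x / V
= 307 / 4551
= 0.0675 s

0.0675


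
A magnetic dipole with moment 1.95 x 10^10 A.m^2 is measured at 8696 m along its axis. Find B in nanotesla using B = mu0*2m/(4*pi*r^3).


m = 1.95 x 10^10 = 19500000000 A.m^2
2m = 39000000000 A.m^2
r^3 = 8696^3 = 657595137536
B = (4pi*10^-7) * 39000000000 / (4*pi * 657595137536) * 1e9
= 49008.845396 / 8263584212477.87 * 1e9
= 5.9307 nT

5.9307


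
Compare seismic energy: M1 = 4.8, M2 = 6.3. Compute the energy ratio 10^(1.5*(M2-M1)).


M2 - M1 = 6.3 - 4.8 = 1.5
1.5 * 1.5 = 2.25
ratio = 10^2.25 = 177.83

177.83


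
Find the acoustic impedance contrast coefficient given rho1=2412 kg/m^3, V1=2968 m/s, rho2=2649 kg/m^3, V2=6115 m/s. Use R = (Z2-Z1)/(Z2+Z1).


Z1 = 2412 * 2968 = 7158816
Z2 = 2649 * 6115 = 16198635
R = (16198635 - 7158816) / (16198635 + 7158816) = 9039819 / 23357451 = 0.387

0.387


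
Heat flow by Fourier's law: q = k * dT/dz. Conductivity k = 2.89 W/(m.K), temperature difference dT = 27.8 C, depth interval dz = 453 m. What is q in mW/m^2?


q = k * dT / dz * 1000
= 2.89 * 27.8 / 453 * 1000
= 0.177355 * 1000
= 177.3554 mW/m^2

177.3554


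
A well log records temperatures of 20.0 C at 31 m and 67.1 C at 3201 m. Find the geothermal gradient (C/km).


dT = 67.1 - 20.0 = 47.1 C
dz = 3201 - 31 = 3170 m
gradient = dT/dz * 1000 = 47.1/3170 * 1000 = 14.858 C/km

14.858


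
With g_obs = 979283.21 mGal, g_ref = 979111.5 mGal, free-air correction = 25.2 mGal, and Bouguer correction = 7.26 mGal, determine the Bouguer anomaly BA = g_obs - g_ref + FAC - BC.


BA = g_obs - g_ref + FAC - BC
= 979283.21 - 979111.5 + 25.2 - 7.26
= 189.65 mGal

189.65


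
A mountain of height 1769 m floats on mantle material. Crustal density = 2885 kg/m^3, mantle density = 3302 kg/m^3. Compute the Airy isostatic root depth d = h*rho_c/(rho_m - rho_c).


rho_m - rho_c = 3302 - 2885 = 417
d = 1769 * 2885 / 417
= 5103565 / 417
= 12238.76 m

12238.76


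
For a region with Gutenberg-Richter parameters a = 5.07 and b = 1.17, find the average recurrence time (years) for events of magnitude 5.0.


log10(N) = 5.07 - 1.17*5.0 = -0.78
N = 10^-0.78 = 0.165959
T = 1/N = 1/0.165959 = 6.0256 years

6.0256


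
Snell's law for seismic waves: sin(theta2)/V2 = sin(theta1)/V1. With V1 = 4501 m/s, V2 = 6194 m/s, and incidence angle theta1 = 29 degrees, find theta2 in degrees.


sin(theta1) = sin(29 deg) = 0.48481
sin(theta2) = V2/V1 * sin(theta1) = 6194/4501 * 0.48481 = 0.667165
theta2 = arcsin(0.667165) = 41.8487 degrees

41.8487


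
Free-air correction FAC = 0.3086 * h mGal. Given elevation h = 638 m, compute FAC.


FAC = 0.3086 * h
= 0.3086 * 638
= 196.8868 mGal

196.8868


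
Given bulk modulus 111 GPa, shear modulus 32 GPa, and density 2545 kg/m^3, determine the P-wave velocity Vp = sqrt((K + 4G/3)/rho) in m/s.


First compute the effective modulus:
K + 4G/3 = 111e9 + 4*32e9/3 = 153666666666.67 Pa
Then divide by density:
153666666666.67 / 2545 = 60379829.7315 Pa/(kg/m^3)
Take the square root:
Vp = sqrt(60379829.7315) = 7770.45 m/s

7770.45


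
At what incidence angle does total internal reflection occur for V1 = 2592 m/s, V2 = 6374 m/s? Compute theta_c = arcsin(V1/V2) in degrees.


V1/V2 = 2592/6374 = 0.406652
theta_c = arcsin(0.406652) = 23.9947 degrees

23.9947


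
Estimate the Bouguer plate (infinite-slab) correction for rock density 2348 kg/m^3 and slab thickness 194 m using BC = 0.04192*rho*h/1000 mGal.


BC = 0.04192 * rho * h / 1000
= 0.04192 * 2348 * 194 / 1000
= 19.0951 mGal

19.0951


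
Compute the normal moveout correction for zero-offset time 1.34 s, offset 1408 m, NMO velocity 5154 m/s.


x/Vnmo = 1408/5154 = 0.273186
(x/Vnmo)^2 = 0.074631
t0^2 = 1.7956
sqrt(1.7956 + 0.074631) = 1.367564
dt = 1.367564 - 1.34 = 0.027564

0.027564


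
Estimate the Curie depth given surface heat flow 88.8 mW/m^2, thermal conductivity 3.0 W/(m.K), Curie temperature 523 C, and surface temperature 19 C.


T_Curie - T_surf = 523 - 19 = 504 C
Convert q to W/m^2: 88.8 mW/m^2 = 0.0888 W/m^2
d = 504 * 3.0 / 0.0888 = 17027.03 m

17027.03


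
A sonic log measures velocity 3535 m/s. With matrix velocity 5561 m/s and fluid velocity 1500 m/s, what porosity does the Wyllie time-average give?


1/V - 1/Vm = 1/3535 - 1/5561 = 0.00010306
1/Vf - 1/Vm = 1/1500 - 1/5561 = 0.00048684
phi = 0.00010306 / 0.00048684 = 0.2117

0.2117


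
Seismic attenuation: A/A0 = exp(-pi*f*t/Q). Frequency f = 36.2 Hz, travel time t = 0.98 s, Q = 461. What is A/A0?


pi*f*t/Q = pi*36.2*0.98/461 = 0.24176
A/A0 = exp(-0.24176) = 0.785245

0.785245


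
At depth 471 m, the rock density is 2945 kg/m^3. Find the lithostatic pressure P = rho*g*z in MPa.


P = rho * g * z / 1e6
= 2945 * 9.81 * 471 / 1e6
= 13607401.95 / 1e6
= 13.6074 MPa

13.6074


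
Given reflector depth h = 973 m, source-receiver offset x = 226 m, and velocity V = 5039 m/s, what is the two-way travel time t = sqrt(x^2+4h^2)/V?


x^2 + 4h^2 = 226^2 + 4*973^2 = 51076 + 3786916 = 3837992
sqrt(3837992) = 1959.0794
t = 1959.0794 / 5039 = 0.3888 s

0.3888


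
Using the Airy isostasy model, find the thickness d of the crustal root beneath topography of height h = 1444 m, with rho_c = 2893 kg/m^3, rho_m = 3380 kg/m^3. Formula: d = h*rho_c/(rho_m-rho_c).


rho_m - rho_c = 3380 - 2893 = 487
d = 1444 * 2893 / 487
= 4177492 / 487
= 8578.01 m

8578.01


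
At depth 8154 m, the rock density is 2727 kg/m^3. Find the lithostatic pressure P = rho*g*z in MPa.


P = rho * g * z / 1e6
= 2727 * 9.81 * 8154 / 1e6
= 218134747.98 / 1e6
= 218.1347 MPa

218.1347


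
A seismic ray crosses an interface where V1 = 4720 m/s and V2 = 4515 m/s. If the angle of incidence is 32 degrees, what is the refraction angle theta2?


sin(theta1) = sin(32 deg) = 0.529919
sin(theta2) = V2/V1 * sin(theta1) = 4515/4720 * 0.529919 = 0.506904
theta2 = arcsin(0.506904) = 30.4578 degrees

30.4578


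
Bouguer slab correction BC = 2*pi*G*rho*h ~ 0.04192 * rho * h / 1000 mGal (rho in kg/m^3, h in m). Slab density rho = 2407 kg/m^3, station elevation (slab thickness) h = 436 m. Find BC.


BC = 0.04192 * rho * h / 1000
= 0.04192 * 2407 * 436 / 1000
= 43.993 mGal

43.993


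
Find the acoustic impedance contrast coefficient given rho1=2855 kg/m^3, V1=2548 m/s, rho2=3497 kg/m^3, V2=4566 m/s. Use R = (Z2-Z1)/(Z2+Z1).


Z1 = 2855 * 2548 = 7274540
Z2 = 3497 * 4566 = 15967302
R = (15967302 - 7274540) / (15967302 + 7274540) = 8692762 / 23241842 = 0.374

0.374


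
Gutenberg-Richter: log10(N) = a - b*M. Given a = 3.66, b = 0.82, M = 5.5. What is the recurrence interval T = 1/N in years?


log10(N) = 3.66 - 0.82*5.5 = -0.85
N = 10^-0.85 = 0.141254
T = 1/N = 1/0.141254 = 7.0795 years

7.0795


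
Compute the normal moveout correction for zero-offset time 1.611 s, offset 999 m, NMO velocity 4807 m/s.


x/Vnmo = 999/4807 = 0.207822
(x/Vnmo)^2 = 0.04319
t0^2 = 2.595321
sqrt(2.595321 + 0.04319) = 1.624349
dt = 1.624349 - 1.611 = 0.013349

0.013349


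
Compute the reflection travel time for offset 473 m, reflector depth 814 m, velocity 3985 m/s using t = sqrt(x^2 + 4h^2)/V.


x^2 + 4h^2 = 473^2 + 4*814^2 = 223729 + 2650384 = 2874113
sqrt(2874113) = 1695.3209
t = 1695.3209 / 3985 = 0.4254 s

0.4254


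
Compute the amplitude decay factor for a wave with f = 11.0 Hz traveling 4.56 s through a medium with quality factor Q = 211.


pi*f*t/Q = pi*11.0*4.56/211 = 0.746835
A/A0 = exp(-0.746835) = 0.473864

0.473864


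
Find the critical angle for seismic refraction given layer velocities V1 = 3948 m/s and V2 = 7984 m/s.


V1/V2 = 3948/7984 = 0.494489
theta_c = arcsin(0.494489) = 29.6361 degrees

29.6361


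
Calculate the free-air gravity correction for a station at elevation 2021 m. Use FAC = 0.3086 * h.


FAC = 0.3086 * h
= 0.3086 * 2021
= 623.6806 mGal

623.6806


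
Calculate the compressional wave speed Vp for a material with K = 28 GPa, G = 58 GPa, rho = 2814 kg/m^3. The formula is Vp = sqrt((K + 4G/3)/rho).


First compute the effective modulus:
K + 4G/3 = 28e9 + 4*58e9/3 = 105333333333.33 Pa
Then divide by density:
105333333333.33 / 2814 = 37431888.1782 Pa/(kg/m^3)
Take the square root:
Vp = sqrt(37431888.1782) = 6118.16 m/s

6118.16


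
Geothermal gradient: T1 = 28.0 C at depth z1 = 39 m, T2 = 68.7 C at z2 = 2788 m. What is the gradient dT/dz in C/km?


dT = 68.7 - 28.0 = 40.7 C
dz = 2788 - 39 = 2749 m
gradient = dT/dz * 1000 = 40.7/2749 * 1000 = 14.8054 C/km

14.8054


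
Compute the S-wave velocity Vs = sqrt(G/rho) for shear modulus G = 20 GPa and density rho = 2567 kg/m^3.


Convert G to Pa: G = 20e9 Pa
Compute G/rho = 20e9 / 2567 = 7791195.9486
Vs = sqrt(7791195.9486) = 2791.27 m/s

2791.27


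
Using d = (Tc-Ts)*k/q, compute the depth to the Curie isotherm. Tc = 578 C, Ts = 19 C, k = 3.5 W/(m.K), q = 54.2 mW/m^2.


T_Curie - T_surf = 578 - 19 = 559 C
Convert q to W/m^2: 54.2 mW/m^2 = 0.0542 W/m^2
d = 559 * 3.5 / 0.0542 = 36097.79 m

36097.79


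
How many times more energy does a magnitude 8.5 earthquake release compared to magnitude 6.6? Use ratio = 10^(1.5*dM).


M2 - M1 = 8.5 - 6.6 = 1.9
1.5 * 1.9 = 2.85
ratio = 10^2.85 = 707.95

707.95


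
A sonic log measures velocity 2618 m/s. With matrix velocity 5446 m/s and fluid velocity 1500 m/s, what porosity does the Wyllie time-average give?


1/V - 1/Vm = 1/2618 - 1/5446 = 0.00019835
1/Vf - 1/Vm = 1/1500 - 1/5446 = 0.00048305
phi = 0.00019835 / 0.00048305 = 0.4106

0.4106


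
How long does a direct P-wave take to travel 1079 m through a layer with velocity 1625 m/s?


t = x / V
= 1079 / 1625
= 0.664 s

0.664


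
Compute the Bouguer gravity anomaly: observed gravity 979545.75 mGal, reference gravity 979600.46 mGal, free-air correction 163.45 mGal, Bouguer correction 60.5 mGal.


BA = g_obs - g_ref + FAC - BC
= 979545.75 - 979600.46 + 163.45 - 60.5
= 48.24 mGal

48.24


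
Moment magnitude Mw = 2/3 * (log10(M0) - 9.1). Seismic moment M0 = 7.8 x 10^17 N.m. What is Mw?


log10(M0) = log10(7.8 x 10^17) = 17.8921
Mw = 2/3 * (17.8921 - 9.1)
= 2/3 * 8.7921
= 5.86

5.86


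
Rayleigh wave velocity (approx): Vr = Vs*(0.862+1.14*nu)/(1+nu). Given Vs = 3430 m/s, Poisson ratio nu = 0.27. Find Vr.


Numerator factor = 0.862 + 1.14*0.27 = 1.1698
Denominator = 1 + 0.27 = 1.27
Vr = 3430 * 1.1698 / 1.27 = 3159.38 m/s

3159.38


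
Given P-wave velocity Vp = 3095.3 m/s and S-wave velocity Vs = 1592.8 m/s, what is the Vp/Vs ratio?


Vp/Vs = 3095.3 / 1592.8
= 1.9433

1.9433


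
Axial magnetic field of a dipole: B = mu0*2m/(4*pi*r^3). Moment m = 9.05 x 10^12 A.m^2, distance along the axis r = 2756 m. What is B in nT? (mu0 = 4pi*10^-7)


m = 9.05 x 10^12 = 9050000000000 A.m^2
2m = 18100000000000 A.m^2
r^3 = 2756^3 = 20933297216
B = (4pi*10^-7) * 18100000000000 / (4*pi * 20933297216) * 1e9
= 22745130.81199 / 263055570996.79 * 1e9
= 86465.1173 nT

86465.1173


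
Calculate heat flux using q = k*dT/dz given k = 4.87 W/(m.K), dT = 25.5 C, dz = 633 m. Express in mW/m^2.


q = k * dT / dz * 1000
= 4.87 * 25.5 / 633 * 1000
= 0.196185 * 1000
= 196.1848 mW/m^2

196.1848


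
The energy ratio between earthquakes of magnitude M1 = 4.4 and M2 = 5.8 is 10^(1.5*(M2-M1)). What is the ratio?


M2 - M1 = 5.8 - 4.4 = 1.4
1.5 * 1.4 = 2.1
ratio = 10^2.1 = 125.89

125.89


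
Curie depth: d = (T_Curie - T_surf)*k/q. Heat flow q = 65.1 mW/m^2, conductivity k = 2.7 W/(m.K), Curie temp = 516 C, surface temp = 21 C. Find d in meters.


T_Curie - T_surf = 516 - 21 = 495 C
Convert q to W/m^2: 65.1 mW/m^2 = 0.0651 W/m^2
d = 495 * 2.7 / 0.0651 = 20529.95 m

20529.95


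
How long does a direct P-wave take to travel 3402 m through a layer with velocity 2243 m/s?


t = x / V
= 3402 / 2243
= 1.5167 s

1.5167


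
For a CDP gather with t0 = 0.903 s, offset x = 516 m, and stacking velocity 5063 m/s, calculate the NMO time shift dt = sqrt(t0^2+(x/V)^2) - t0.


x/Vnmo = 516/5063 = 0.101916
(x/Vnmo)^2 = 0.010387
t0^2 = 0.815409
sqrt(0.815409 + 0.010387) = 0.908733
dt = 0.908733 - 0.903 = 0.005733

0.005733


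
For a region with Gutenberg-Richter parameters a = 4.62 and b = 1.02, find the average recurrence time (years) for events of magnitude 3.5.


log10(N) = 4.62 - 1.02*3.5 = 1.05
N = 10^1.05 = 11.220185
T = 1/N = 1/11.220185 = 0.0891 years

0.0891


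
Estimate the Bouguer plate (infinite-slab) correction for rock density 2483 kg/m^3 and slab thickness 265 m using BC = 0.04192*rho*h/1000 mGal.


BC = 0.04192 * rho * h / 1000
= 0.04192 * 2483 * 265 / 1000
= 27.5832 mGal

27.5832


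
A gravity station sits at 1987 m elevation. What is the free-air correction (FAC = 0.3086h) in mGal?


FAC = 0.3086 * h
= 0.3086 * 1987
= 613.1882 mGal

613.1882


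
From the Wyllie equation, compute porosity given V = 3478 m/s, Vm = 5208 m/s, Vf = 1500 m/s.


1/V - 1/Vm = 1/3478 - 1/5208 = 9.551e-05
1/Vf - 1/Vm = 1/1500 - 1/5208 = 0.00047465
phi = 9.551e-05 / 0.00047465 = 0.2012

0.2012


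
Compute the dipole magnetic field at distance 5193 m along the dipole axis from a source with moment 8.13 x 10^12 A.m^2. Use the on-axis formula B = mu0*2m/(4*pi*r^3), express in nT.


m = 8.13 x 10^12 = 8130000000000 A.m^2
2m = 16260000000000 A.m^2
r^3 = 5193^3 = 140040924057
B = (4pi*10^-7) * 16260000000000 / (4*pi * 140040924057) * 1e9
= 20432918.618948 / 1759806152877.59 * 1e9
= 11610.8917 nT

11610.8917


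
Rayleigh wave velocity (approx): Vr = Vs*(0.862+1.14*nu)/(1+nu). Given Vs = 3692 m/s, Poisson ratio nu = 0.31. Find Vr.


Numerator factor = 0.862 + 1.14*0.31 = 1.2154
Denominator = 1 + 0.31 = 1.31
Vr = 3692 * 1.2154 / 1.31 = 3425.39 m/s

3425.39


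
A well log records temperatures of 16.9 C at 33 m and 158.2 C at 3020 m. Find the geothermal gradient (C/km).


dT = 158.2 - 16.9 = 141.3 C
dz = 3020 - 33 = 2987 m
gradient = dT/dz * 1000 = 141.3/2987 * 1000 = 47.305 C/km

47.305


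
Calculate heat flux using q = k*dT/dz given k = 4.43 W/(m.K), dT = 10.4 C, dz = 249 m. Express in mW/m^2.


q = k * dT / dz * 1000
= 4.43 * 10.4 / 249 * 1000
= 0.185028 * 1000
= 185.0281 mW/m^2

185.0281


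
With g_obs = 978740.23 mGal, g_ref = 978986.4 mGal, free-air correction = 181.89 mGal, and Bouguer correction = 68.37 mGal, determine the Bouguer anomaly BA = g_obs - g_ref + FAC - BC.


BA = g_obs - g_ref + FAC - BC
= 978740.23 - 978986.4 + 181.89 - 68.37
= -132.65 mGal

-132.65


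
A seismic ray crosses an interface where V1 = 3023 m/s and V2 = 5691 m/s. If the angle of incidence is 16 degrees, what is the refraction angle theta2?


sin(theta1) = sin(16 deg) = 0.275637
sin(theta2) = V2/V1 * sin(theta1) = 5691/3023 * 0.275637 = 0.518906
theta2 = arcsin(0.518906) = 31.2589 degrees

31.2589


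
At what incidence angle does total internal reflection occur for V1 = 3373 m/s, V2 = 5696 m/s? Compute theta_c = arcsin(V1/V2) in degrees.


V1/V2 = 3373/5696 = 0.59217
theta_c = arcsin(0.59217) = 36.3111 degrees

36.3111


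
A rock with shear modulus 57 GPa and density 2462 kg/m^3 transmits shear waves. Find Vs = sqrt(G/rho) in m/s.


Convert G to Pa: G = 57e9 Pa
Compute G/rho = 57e9 / 2462 = 23151909.0171
Vs = sqrt(23151909.0171) = 4811.64 m/s

4811.64


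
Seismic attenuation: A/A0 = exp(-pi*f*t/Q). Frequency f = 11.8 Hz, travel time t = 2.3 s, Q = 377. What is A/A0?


pi*f*t/Q = pi*11.8*2.3/377 = 0.226161
A/A0 = exp(-0.226161) = 0.797589

0.797589


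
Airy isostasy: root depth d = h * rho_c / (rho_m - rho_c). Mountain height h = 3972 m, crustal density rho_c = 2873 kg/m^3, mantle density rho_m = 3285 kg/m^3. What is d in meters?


rho_m - rho_c = 3285 - 2873 = 412
d = 3972 * 2873 / 412
= 11411556 / 412
= 27697.95 m

27697.95


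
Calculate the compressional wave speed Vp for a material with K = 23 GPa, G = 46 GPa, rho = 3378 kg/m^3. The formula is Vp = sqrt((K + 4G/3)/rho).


First compute the effective modulus:
K + 4G/3 = 23e9 + 4*46e9/3 = 84333333333.33 Pa
Then divide by density:
84333333333.33 / 3378 = 24965462.7985 Pa/(kg/m^3)
Take the square root:
Vp = sqrt(24965462.7985) = 4996.55 m/s

4996.55


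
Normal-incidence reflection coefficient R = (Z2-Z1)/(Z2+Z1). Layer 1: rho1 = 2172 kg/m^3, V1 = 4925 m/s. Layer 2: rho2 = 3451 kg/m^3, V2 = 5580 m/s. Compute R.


Z1 = 2172 * 4925 = 10697100
Z2 = 3451 * 5580 = 19256580
R = (19256580 - 10697100) / (19256580 + 10697100) = 8559480 / 29953680 = 0.2858

0.2858


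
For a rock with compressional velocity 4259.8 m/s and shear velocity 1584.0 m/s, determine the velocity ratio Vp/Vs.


Vp/Vs = 4259.8 / 1584.0
= 2.6893

2.6893


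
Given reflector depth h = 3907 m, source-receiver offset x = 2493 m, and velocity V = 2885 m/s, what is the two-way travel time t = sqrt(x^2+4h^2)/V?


x^2 + 4h^2 = 2493^2 + 4*3907^2 = 6215049 + 61058596 = 67273645
sqrt(67273645) = 8202.0513
t = 8202.0513 / 2885 = 2.843 s

2.843


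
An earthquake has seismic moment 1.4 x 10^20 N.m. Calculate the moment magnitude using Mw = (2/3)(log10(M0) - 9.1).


log10(M0) = log10(1.4 x 10^20) = 20.1461
Mw = 2/3 * (20.1461 - 9.1)
= 2/3 * 11.0461
= 7.36

7.36


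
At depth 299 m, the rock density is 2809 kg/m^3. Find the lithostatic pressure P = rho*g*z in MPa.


P = rho * g * z / 1e6
= 2809 * 9.81 * 299 / 1e6
= 8239330.71 / 1e6
= 8.2393 MPa

8.2393


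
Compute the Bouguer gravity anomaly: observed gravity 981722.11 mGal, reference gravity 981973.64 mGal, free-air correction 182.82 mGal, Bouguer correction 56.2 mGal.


BA = g_obs - g_ref + FAC - BC
= 981722.11 - 981973.64 + 182.82 - 56.2
= -124.91 mGal

-124.91


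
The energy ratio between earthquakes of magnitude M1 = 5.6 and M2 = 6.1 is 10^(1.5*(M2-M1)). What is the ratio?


M2 - M1 = 6.1 - 5.6 = 0.5
1.5 * 0.5 = 0.75
ratio = 10^0.75 = 5.62

5.62


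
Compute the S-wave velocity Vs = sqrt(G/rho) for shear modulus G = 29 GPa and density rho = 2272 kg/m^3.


Convert G to Pa: G = 29e9 Pa
Compute G/rho = 29e9 / 2272 = 12764084.507
Vs = sqrt(12764084.507) = 3572.69 m/s

3572.69


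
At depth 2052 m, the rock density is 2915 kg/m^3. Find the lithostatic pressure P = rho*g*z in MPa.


P = rho * g * z / 1e6
= 2915 * 9.81 * 2052 / 1e6
= 58679299.8 / 1e6
= 58.6793 MPa

58.6793


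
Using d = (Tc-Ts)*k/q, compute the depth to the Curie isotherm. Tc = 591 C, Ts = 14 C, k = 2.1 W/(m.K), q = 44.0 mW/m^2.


T_Curie - T_surf = 591 - 14 = 577 C
Convert q to W/m^2: 44.0 mW/m^2 = 0.044 W/m^2
d = 577 * 2.1 / 0.044 = 27538.64 m

27538.64


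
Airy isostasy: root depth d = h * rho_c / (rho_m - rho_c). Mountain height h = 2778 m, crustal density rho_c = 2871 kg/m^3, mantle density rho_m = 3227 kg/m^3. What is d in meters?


rho_m - rho_c = 3227 - 2871 = 356
d = 2778 * 2871 / 356
= 7975638 / 356
= 22403.48 m

22403.48


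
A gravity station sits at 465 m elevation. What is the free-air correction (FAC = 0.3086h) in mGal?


FAC = 0.3086 * h
= 0.3086 * 465
= 143.499 mGal

143.499


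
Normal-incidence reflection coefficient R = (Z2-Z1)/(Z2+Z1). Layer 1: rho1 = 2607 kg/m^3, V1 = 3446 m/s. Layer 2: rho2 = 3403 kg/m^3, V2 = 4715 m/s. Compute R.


Z1 = 2607 * 3446 = 8983722
Z2 = 3403 * 4715 = 16045145
R = (16045145 - 8983722) / (16045145 + 8983722) = 7061423 / 25028867 = 0.2821

0.2821


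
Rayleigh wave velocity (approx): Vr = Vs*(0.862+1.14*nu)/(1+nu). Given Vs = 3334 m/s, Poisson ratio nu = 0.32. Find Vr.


Numerator factor = 0.862 + 1.14*0.32 = 1.2268
Denominator = 1 + 0.32 = 1.32
Vr = 3334 * 1.2268 / 1.32 = 3098.6 m/s

3098.6


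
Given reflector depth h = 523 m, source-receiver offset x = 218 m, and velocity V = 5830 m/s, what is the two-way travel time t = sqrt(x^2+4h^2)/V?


x^2 + 4h^2 = 218^2 + 4*523^2 = 47524 + 1094116 = 1141640
sqrt(1141640) = 1068.4755
t = 1068.4755 / 5830 = 0.1833 s

0.1833


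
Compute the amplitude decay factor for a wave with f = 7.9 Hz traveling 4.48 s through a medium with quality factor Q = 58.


pi*f*t/Q = pi*7.9*4.48/58 = 1.917022
A/A0 = exp(-1.917022) = 0.147044

0.147044


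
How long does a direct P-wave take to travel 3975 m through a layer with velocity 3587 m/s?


t = x / V
= 3975 / 3587
= 1.1082 s

1.1082


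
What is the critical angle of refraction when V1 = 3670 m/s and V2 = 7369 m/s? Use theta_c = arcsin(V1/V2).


V1/V2 = 3670/7369 = 0.498032
theta_c = arcsin(0.498032) = 29.8699 degrees

29.8699


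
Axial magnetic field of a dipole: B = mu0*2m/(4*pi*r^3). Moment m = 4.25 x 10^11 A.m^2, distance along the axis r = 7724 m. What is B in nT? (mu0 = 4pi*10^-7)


m = 4.25 x 10^11 = 425000000000 A.m^2
2m = 850000000000 A.m^2
r^3 = 7724^3 = 460815199424
B = (4pi*10^-7) * 850000000000 / (4*pi * 460815199424) * 1e9
= 1068141.502221 / 5790774580691.82 * 1e9
= 184.4557 nT

184.4557


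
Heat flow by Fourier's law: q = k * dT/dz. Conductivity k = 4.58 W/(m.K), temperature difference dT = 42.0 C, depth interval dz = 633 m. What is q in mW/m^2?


q = k * dT / dz * 1000
= 4.58 * 42.0 / 633 * 1000
= 0.303886 * 1000
= 303.8863 mW/m^2

303.8863


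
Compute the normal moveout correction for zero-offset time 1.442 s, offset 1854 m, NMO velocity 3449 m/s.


x/Vnmo = 1854/3449 = 0.537547
(x/Vnmo)^2 = 0.288957
t0^2 = 2.079364
sqrt(2.079364 + 0.288957) = 1.538935
dt = 1.538935 - 1.442 = 0.096935

0.096935


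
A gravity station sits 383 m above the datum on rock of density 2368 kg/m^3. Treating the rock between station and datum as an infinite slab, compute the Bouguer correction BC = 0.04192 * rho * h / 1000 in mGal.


BC = 0.04192 * rho * h / 1000
= 0.04192 * 2368 * 383 / 1000
= 38.0191 mGal

38.0191


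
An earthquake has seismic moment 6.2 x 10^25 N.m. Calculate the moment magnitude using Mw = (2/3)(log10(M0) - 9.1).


log10(M0) = log10(6.2 x 10^25) = 25.7924
Mw = 2/3 * (25.7924 - 9.1)
= 2/3 * 16.6924
= 11.13

11.13


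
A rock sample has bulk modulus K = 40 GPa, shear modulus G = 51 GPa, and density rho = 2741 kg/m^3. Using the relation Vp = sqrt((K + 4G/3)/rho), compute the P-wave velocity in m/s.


First compute the effective modulus:
K + 4G/3 = 40e9 + 4*51e9/3 = 108000000000.0 Pa
Then divide by density:
108000000000.0 / 2741 = 39401678.2196 Pa/(kg/m^3)
Take the square root:
Vp = sqrt(39401678.2196) = 6277.08 m/s

6277.08


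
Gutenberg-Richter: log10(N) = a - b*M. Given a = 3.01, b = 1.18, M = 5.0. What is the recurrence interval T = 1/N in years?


log10(N) = 3.01 - 1.18*5.0 = -2.89
N = 10^-2.89 = 0.001288
T = 1/N = 1/0.001288 = 776.2471 years

776.2471


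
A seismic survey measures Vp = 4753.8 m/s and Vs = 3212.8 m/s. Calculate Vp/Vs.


Vp/Vs = 4753.8 / 3212.8
= 1.4796

1.4796


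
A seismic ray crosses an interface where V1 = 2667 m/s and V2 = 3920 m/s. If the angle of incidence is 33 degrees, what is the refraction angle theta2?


sin(theta1) = sin(33 deg) = 0.544639
sin(theta2) = V2/V1 * sin(theta1) = 3920/2667 * 0.544639 = 0.800519
theta2 = arcsin(0.800519) = 53.1797 degrees

53.1797


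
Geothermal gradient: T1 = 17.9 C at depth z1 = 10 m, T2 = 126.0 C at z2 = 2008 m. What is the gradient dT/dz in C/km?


dT = 126.0 - 17.9 = 108.1 C
dz = 2008 - 10 = 1998 m
gradient = dT/dz * 1000 = 108.1/1998 * 1000 = 54.1041 C/km

54.1041


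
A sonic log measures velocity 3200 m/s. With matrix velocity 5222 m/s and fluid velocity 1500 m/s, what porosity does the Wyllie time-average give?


1/V - 1/Vm = 1/3200 - 1/5222 = 0.000121
1/Vf - 1/Vm = 1/1500 - 1/5222 = 0.00047517
phi = 0.000121 / 0.00047517 = 0.2547

0.2547


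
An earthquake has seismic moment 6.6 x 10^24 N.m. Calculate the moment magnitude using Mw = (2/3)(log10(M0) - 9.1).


log10(M0) = log10(6.6 x 10^24) = 24.8195
Mw = 2/3 * (24.8195 - 9.1)
= 2/3 * 15.7195
= 10.48

10.48


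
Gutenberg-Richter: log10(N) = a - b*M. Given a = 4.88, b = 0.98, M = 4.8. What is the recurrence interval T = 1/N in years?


log10(N) = 4.88 - 0.98*4.8 = 0.176
N = 10^0.176 = 1.499685
T = 1/N = 1/1.499685 = 0.6668 years

0.6668


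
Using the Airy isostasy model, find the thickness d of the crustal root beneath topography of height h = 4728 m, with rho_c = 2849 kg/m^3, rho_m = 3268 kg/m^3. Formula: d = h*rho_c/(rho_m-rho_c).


rho_m - rho_c = 3268 - 2849 = 419
d = 4728 * 2849 / 419
= 13470072 / 419
= 32148.14 m

32148.14
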